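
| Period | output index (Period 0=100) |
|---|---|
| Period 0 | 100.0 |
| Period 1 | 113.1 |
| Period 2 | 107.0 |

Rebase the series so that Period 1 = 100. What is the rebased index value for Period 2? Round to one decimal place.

94.6

Rebased(Period 2) = 107.0 / 113.1 × 100 = 94.6065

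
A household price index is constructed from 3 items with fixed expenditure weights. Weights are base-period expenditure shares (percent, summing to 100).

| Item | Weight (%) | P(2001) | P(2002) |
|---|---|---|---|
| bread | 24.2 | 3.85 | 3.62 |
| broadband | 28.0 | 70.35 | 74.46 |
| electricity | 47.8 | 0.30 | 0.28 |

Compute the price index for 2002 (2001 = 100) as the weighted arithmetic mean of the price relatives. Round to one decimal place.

97.0

bread: 24.2 × (3.62/3.85) = 24.2 × 0.940260 = 22.7543
broadband: 28.0 × (74.46/70.35) = 28.0 × 1.058422 = 29.6358
electricity: 47.8 × (0.28/0.30) = 47.8 × 0.933333 = 44.6133
Index = Σ wᵢ·(p₁ᵢ/p₀ᵢ) = 22.7543 + 29.6358 + 44.6133 = 97.0034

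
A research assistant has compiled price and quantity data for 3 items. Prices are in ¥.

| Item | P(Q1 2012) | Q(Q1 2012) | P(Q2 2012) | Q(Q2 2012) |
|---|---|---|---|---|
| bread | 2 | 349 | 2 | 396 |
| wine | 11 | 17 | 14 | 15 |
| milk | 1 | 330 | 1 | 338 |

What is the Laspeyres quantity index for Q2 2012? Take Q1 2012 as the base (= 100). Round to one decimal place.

Laspeyres quantity index uses base-period prices as weights.
ΣP(Q1 2012)·Q(Q2 2012) = 2×396 + 11×15 + 1×338 = 792 + 165 + 338 = 1295
ΣP(Q1 2012)·Q(Q1 2012) = 2×349 + 11×17 + 1×330 = 698 + 187 + 330 = 1215
Index = 1295 / 1215 × 100 = 106.5844

106.6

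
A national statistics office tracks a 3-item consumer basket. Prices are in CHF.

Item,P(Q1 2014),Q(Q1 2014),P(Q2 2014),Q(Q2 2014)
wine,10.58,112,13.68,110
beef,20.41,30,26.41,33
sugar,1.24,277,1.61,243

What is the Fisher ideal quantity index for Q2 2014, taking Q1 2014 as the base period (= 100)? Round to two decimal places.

99.90

Laspeyres component (base-period weights):
ΣP(Q1 2014)Q(Q2 2014) = 10.58×110 + 20.41×33 + 1.24×243 = 1163.8 + 673.53 + 301.32 = 2138.65
ΣP(Q1 2014)Q(Q1 2014) = 10.58×112 + 20.41×30 + 1.24×277 = 1184.96 + 612.3 + 343.48 = 2140.74
L = 2138.65 / 2140.74 × 100 = 99.9024
Paasche component (current-period weights):
ΣP(Q2 2014)Q(Q2 2014) = 13.68×110 + 26.41×33 + 1.61×243 = 1504.8 + 871.53 + 391.23 = 2767.56
ΣP(Q2 2014)Q(Q1 2014) = 13.68×112 + 26.41×30 + 1.61×277 = 1532.16 + 792.3 + 445.97 = 2770.43
P = 2767.56 / 2770.43 × 100 = 99.8964
Fisher = √(L × P) = √(99.9024 × 99.8964) = 99.8994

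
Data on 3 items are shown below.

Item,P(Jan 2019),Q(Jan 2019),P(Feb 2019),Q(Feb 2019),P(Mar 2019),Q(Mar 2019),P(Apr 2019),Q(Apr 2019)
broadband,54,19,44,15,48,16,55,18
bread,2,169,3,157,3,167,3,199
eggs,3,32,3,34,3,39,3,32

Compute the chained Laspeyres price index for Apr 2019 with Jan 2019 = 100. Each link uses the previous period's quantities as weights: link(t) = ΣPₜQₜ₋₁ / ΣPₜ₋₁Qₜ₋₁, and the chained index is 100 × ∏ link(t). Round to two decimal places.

Link Jan 2019→Feb 2019:
ΣP(Feb 2019)Q(Jan 2019) = 44×19 + 3×169 + 3×32 = 836 + 507 + 96 = 1439
ΣP(Jan 2019)Q(Jan 2019) = 54×19 + 2×169 + 3×32 = 1026 + 338 + 96 = 1460
link = 1439/1460 = 0.985616
Link Feb 2019→Mar 2019:
ΣP(Mar 2019)Q(Feb 2019) = 48×15 + 3×157 + 3×34 = 720 + 471 + 102 = 1293
ΣP(Feb 2019)Q(Feb 2019) = 44×15 + 3×157 + 3×34 = 660 + 471 + 102 = 1233
link = 1293/1233 = 1.048662
Link Mar 2019→Apr 2019:
ΣP(Apr 2019)Q(Mar 2019) = 55×16 + 3×167 + 3×39 = 880 + 501 + 117 = 1498
ΣP(Mar 2019)Q(Mar 2019) = 48×16 + 3×167 + 3×39 = 768 + 501 + 117 = 1386
link = 1498/1386 = 1.080808
Chained index = 100 × 0.985616 × 1.048662 × 1.080808 = 111.7100

111.71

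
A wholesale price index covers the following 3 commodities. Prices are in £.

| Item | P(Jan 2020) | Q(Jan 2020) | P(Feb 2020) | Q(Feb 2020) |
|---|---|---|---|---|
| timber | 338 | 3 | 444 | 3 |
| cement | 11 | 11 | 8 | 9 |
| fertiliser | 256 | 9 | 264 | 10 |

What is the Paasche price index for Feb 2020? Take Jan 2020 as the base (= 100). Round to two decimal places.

110.10

Paasche price index uses current-period quantities as weights.
ΣP(Feb 2020)·Q(Feb 2020) = 444×3 + 8×9 + 264×10 = 1332 + 72 + 2640 = 4044
ΣP(Jan 2020)·Q(Feb 2020) = 338×3 + 11×9 + 256×10 = 1014 + 99 + 2560 = 3673
Index = 4044 / 3673 × 100 = 110.1007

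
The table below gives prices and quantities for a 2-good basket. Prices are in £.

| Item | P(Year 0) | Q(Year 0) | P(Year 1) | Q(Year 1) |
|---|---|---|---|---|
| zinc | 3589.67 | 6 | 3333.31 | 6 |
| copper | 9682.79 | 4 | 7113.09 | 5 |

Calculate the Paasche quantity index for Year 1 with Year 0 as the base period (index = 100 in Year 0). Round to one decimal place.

114.7

Paasche quantity index uses current-period prices as weights.
ΣP(Year 1)·Q(Year 1) = 3333.31×6 + 7113.09×5 = 19999.86 + 35565.45 = 55565.31
ΣP(Year 1)·Q(Year 0) = 3333.31×6 + 7113.09×4 = 19999.86 + 28452.36 = 48452.22
Index = 55565.31 / 48452.22 × 100 = 114.6806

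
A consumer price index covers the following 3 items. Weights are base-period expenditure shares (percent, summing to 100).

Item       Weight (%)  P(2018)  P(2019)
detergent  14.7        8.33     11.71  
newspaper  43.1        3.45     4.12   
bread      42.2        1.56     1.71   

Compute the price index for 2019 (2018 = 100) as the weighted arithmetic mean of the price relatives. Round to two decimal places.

118.39

detergent: 14.7 × (11.71/8.33) = 14.7 × 1.405762 = 20.6647
newspaper: 43.1 × (4.12/3.45) = 43.1 × 1.194203 = 51.4701
bread: 42.2 × (1.71/1.56) = 42.2 × 1.096154 = 46.2577
Index = Σ wᵢ·(p₁ᵢ/p₀ᵢ) = 20.6647 + 51.4701 + 46.2577 = 118.3925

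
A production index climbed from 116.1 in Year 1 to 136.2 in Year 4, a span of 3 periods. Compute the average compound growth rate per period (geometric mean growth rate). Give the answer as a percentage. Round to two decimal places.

5.47%

Growth factor = (136.2/116.1)^(1/3) = (1.173127)^(1/3) = 1.054666
Growth rate = 1.054666 − 1 = 0.054666 = 5.4666%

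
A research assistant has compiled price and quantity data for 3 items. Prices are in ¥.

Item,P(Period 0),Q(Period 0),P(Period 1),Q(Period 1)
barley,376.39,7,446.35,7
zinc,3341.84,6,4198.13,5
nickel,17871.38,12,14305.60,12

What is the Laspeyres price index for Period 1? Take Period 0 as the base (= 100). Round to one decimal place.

Laspeyres price index uses base-period quantities as weights.
ΣP(Period 1)·Q(Period 0) = 446.35×7 + 4198.13×6 + 14305.60×12 = 3124.45 + 25188.78 + 171667.2 = 199980.43
ΣP(Period 0)·Q(Period 0) = 376.39×7 + 3341.84×6 + 17871.38×12 = 2634.73 + 20051.04 + 214456.56 = 237142.33
Index = 199980.43 / 237142.33 × 100 = 84.3293

84.3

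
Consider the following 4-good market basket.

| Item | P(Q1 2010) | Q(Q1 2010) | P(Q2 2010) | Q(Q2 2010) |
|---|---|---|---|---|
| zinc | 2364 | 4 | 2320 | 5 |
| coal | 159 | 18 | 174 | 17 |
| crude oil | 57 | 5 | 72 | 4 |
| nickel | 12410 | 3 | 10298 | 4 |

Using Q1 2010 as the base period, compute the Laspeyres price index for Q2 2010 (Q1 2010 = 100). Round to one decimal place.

87.6

Laspeyres price index uses base-period quantities as weights.
ΣP(Q2 2010)·Q(Q1 2010) = 2320×4 + 174×18 + 72×5 + 10298×3 = 9280 + 3132 + 360 + 30894 = 43666
ΣP(Q1 2010)·Q(Q1 2010) = 2364×4 + 159×18 + 57×5 + 12410×3 = 9456 + 2862 + 285 + 37230 = 49833
Index = 43666 / 49833 × 100 = 87.6247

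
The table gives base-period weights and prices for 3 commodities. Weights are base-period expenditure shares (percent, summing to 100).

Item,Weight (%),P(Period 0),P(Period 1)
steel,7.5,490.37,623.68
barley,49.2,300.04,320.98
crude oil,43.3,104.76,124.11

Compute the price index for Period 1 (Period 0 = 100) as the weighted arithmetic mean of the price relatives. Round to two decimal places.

steel: 7.5 × (623.68/490.37) = 7.5 × 1.271856 = 9.5389
barley: 49.2 × (320.98/300.04) = 49.2 × 1.069791 = 52.6337
crude oil: 43.3 × (124.11/104.76) = 43.3 × 1.184708 = 51.2979
Index = Σ wᵢ·(p₁ᵢ/p₀ᵢ) = 9.5389 + 52.6337 + 51.2979 = 113.4705

113.47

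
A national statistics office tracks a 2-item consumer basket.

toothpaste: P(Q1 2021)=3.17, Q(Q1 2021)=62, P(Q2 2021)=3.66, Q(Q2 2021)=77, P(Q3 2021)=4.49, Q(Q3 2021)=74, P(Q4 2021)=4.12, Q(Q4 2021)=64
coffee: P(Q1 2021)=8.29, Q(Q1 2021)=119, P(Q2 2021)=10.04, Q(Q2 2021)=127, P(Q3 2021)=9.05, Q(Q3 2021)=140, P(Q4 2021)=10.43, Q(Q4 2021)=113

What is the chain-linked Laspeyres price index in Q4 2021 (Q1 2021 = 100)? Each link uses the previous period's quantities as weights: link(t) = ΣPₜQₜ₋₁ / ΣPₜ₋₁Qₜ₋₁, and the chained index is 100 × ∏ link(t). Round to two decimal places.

Link Q1 2021→Q2 2021:
ΣP(Q2 2021)Q(Q1 2021) = 3.66×62 + 10.04×119 = 226.92 + 1194.76 = 1421.68
ΣP(Q1 2021)Q(Q1 2021) = 3.17×62 + 8.29×119 = 196.54 + 986.51 = 1183.05
link = 1421.68/1183.05 = 1.201707
Link Q2 2021→Q3 2021:
ΣP(Q3 2021)Q(Q2 2021) = 4.49×77 + 9.05×127 = 345.73 + 1149.35 = 1495.08
ΣP(Q2 2021)Q(Q2 2021) = 3.66×77 + 10.04×127 = 281.82 + 1275.08 = 1556.9
link = 1495.08/1556.9 = 0.960293
Link Q3 2021→Q4 2021:
ΣP(Q4 2021)Q(Q3 2021) = 4.12×74 + 10.43×140 = 304.88 + 1460.2 = 1765.08
ΣP(Q3 2021)Q(Q3 2021) = 4.49×74 + 9.05×140 = 332.26 + 1267 = 1599.26
link = 1765.08/1599.26 = 1.103685
Chained index = 100 × 1.201707 × 0.960293 × 1.103685 = 127.3643

127.36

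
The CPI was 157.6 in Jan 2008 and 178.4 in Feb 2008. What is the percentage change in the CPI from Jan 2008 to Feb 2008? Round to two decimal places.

13.20%

Change = (178.4 − 157.6) / 157.6 × 100
       = 20.8 / 157.6 × 100 = 13.1980%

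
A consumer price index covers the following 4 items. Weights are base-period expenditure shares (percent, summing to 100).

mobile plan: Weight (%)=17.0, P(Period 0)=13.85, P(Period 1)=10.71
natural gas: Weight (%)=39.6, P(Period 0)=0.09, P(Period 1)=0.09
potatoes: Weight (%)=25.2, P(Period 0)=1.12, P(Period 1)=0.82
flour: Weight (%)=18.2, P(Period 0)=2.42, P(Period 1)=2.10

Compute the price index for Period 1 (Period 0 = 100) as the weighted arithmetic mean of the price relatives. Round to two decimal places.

86.99

mobile plan: 17.0 × (10.71/13.85) = 17.0 × 0.773285 = 13.1458
natural gas: 39.6 × (0.09/0.09) = 39.6 × 1.000000 = 39.6000
potatoes: 25.2 × (0.82/1.12) = 25.2 × 0.732143 = 18.4500
flour: 18.2 × (2.10/2.42) = 18.2 × 0.867769 = 15.7934
Index = Σ wᵢ·(p₁ᵢ/p₀ᵢ) = 13.1458 + 39.6000 + 18.4500 + 15.7934 = 86.9892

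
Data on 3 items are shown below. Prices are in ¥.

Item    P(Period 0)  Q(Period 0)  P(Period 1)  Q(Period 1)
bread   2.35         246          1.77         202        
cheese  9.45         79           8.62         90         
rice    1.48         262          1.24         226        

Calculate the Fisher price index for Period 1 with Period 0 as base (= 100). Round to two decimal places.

84.67

Laspeyres component (base-period weights):
ΣP(Period 1)Q(Period 0) = 1.77×246 + 8.62×79 + 1.24×262 = 435.42 + 680.98 + 324.88 = 1441.28
ΣP(Period 0)Q(Period 0) = 2.35×246 + 9.45×79 + 1.48×262 = 578.1 + 746.55 + 387.76 = 1712.41
L = 1441.28 / 1712.41 × 100 = 84.1668
Paasche component (current-period weights):
ΣP(Period 1)Q(Period 1) = 1.77×202 + 8.62×90 + 1.24×226 = 357.54 + 775.8 + 280.24 = 1413.58
ΣP(Period 0)Q(Period 1) = 2.35×202 + 9.45×90 + 1.48×226 = 474.7 + 850.5 + 334.48 = 1659.68
P = 1413.58 / 1659.68 × 100 = 85.1718
Fisher = √(L × P) = √(84.1668 × 85.1718) = 84.6678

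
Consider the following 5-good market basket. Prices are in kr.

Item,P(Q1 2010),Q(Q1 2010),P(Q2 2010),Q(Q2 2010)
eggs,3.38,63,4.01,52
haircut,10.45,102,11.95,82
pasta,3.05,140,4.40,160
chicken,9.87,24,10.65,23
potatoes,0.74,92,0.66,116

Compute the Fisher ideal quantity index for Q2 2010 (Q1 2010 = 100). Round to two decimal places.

91.64

Laspeyres component (base-period weights):
ΣP(Q1 2010)Q(Q2 2010) = 3.38×52 + 10.45×82 + 3.05×160 + 9.87×23 + 0.74×116 = 175.76 + 856.9 + 488 + 227.01 + 85.84 = 1833.51
ΣP(Q1 2010)Q(Q1 2010) = 3.38×63 + 10.45×102 + 3.05×140 + 9.87×24 + 0.74×92 = 212.94 + 1065.9 + 427 + 236.88 + 68.08 = 2010.8
L = 1833.51 / 2010.8 × 100 = 91.1831
Paasche component (current-period weights):
ΣP(Q2 2010)Q(Q2 2010) = 4.01×52 + 11.95×82 + 4.40×160 + 10.65×23 + 0.66×116 = 208.52 + 979.9 + 704 + 244.95 + 76.56 = 2213.93
ΣP(Q2 2010)Q(Q1 2010) = 4.01×63 + 11.95×102 + 4.40×140 + 10.65×24 + 0.66×92 = 252.63 + 1218.9 + 616 + 255.6 + 60.72 = 2403.85
P = 2213.93 / 2403.85 × 100 = 92.0993
Fisher = √(L × P) = √(91.1831 × 92.0993) = 91.6401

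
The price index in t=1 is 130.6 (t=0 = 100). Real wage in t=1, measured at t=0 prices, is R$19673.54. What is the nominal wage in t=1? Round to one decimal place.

Nominal = Real × (Index/100) = 19673.54 × (130.6/100)
        = 19673.54 × 1.306 = 25693.6432

25693.6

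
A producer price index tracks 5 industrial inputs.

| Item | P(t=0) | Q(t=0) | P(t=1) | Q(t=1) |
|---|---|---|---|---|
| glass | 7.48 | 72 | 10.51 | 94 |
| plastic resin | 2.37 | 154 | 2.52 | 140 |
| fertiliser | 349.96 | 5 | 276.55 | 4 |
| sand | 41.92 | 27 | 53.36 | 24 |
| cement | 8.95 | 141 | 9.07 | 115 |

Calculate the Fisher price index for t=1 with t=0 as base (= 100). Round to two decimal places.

105.33

Laspeyres component (base-period weights):
ΣP(t=1)Q(t=0) = 10.51×72 + 2.52×154 + 276.55×5 + 53.36×27 + 9.07×141 = 756.72 + 388.08 + 1382.75 + 1440.72 + 1278.87 = 5247.14
ΣP(t=0)Q(t=0) = 7.48×72 + 2.37×154 + 349.96×5 + 41.92×27 + 8.95×141 = 538.56 + 364.98 + 1749.8 + 1131.84 + 1261.95 = 5047.13
L = 5247.14 / 5047.13 × 100 = 103.9628
Paasche component (current-period weights):
ΣP(t=1)Q(t=1) = 10.51×94 + 2.52×140 + 276.55×4 + 53.36×24 + 9.07×115 = 987.94 + 352.8 + 1106.2 + 1280.64 + 1043.05 = 4770.63
ΣP(t=0)Q(t=1) = 7.48×94 + 2.37×140 + 349.96×4 + 41.92×24 + 8.95×115 = 703.12 + 331.8 + 1399.84 + 1006.08 + 1029.25 = 4470.09
P = 4770.63 / 4470.09 × 100 = 106.7234
Fisher = √(L × P) = √(103.9628 × 106.7234) = 105.3341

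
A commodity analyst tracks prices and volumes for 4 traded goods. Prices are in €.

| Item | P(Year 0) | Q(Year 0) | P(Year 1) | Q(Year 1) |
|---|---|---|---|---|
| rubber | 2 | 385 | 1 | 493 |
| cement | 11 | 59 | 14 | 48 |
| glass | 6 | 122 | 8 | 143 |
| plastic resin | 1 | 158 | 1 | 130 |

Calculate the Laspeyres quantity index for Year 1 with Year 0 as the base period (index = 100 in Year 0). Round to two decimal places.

108.36

Laspeyres quantity index uses base-period prices as weights.
ΣP(Year 0)·Q(Year 1) = 2×493 + 11×48 + 6×143 + 1×130 = 986 + 528 + 858 + 130 = 2502
ΣP(Year 0)·Q(Year 0) = 2×385 + 11×59 + 6×122 + 1×158 = 770 + 649 + 732 + 158 = 2309
Index = 2502 / 2309 × 100 = 108.3586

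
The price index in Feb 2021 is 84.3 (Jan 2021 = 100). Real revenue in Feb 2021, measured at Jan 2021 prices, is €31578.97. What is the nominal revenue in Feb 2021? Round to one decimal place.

26621.1

Nominal = Real × (Index/100) = 31578.97 × (84.3/100)
        = 31578.97 × 0.843 = 26621.0717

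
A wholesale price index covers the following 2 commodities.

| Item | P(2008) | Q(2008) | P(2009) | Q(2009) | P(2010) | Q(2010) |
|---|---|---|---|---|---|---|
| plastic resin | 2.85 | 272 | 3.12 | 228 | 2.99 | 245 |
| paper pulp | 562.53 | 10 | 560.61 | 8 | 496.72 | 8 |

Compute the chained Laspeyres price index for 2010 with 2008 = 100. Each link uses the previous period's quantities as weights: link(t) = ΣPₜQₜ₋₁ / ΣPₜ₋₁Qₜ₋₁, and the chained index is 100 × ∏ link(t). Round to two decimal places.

90.35

Link 2008→2009:
ΣP(2009)Q(2008) = 3.12×272 + 560.61×10 = 848.64 + 5606.1 = 6454.74
ΣP(2008)Q(2008) = 2.85×272 + 562.53×10 = 775.2 + 5625.3 = 6400.5
link = 6454.74/6400.5 = 1.008474
Link 2009→2010:
ΣP(2010)Q(2009) = 2.99×228 + 496.72×8 = 681.72 + 3973.76 = 4655.48
ΣP(2009)Q(2009) = 3.12×228 + 560.61×8 = 711.36 + 4484.88 = 5196.24
link = 4655.48/5196.24 = 0.895932
Chained index = 100 × 1.008474 × 0.895932 = 90.3525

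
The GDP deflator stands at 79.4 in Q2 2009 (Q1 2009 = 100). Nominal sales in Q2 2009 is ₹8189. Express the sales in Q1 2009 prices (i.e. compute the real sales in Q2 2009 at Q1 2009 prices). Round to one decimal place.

Real = Nominal ÷ (Index/100) = 8189 ÷ (79.4/100)
     = 8189 ÷ 0.794 = 10313.6020

10313.6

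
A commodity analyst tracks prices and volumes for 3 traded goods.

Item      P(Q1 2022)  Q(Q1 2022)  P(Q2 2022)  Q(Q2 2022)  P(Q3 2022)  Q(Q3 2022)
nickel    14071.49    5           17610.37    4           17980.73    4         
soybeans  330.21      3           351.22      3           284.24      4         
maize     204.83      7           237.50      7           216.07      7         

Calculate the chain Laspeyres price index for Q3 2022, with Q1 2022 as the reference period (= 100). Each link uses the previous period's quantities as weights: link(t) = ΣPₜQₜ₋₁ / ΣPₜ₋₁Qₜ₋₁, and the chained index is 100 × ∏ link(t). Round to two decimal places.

126.64

Link Q1 2022→Q2 2022:
ΣP(Q2 2022)Q(Q1 2022) = 17610.37×5 + 351.22×3 + 237.50×7 = 88051.85 + 1053.66 + 1662.5 = 90768.01
ΣP(Q1 2022)Q(Q1 2022) = 14071.49×5 + 330.21×3 + 204.83×7 = 70357.45 + 990.63 + 1433.81 = 72781.89
link = 90768.01/72781.89 = 1.247124
Link Q2 2022→Q3 2022:
ΣP(Q3 2022)Q(Q2 2022) = 17980.73×4 + 284.24×3 + 216.07×7 = 71922.92 + 852.72 + 1512.49 = 74288.13
ΣP(Q2 2022)Q(Q2 2022) = 17610.37×4 + 351.22×3 + 237.50×7 = 70441.48 + 1053.66 + 1662.5 = 73157.64
link = 74288.13/73157.64 = 1.015453
Chained index = 100 × 1.247124 × 1.015453 = 126.6395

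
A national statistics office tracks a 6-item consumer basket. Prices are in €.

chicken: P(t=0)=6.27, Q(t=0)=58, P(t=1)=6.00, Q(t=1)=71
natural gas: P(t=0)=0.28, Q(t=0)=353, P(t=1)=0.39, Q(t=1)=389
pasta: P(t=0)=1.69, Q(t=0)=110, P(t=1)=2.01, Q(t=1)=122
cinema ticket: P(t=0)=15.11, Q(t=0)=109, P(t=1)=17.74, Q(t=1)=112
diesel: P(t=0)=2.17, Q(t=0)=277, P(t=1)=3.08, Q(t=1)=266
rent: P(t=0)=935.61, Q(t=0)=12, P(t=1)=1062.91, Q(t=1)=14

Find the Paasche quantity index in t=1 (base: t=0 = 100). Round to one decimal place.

113.9

Paasche quantity index uses current-period prices as weights.
ΣP(t=1)·Q(t=1) = 6.00×71 + 0.39×389 + 2.01×122 + 17.74×112 + 3.08×266 + 1062.91×14 = 426 + 151.71 + 245.22 + 1986.88 + 819.28 + 14880.74 = 18509.83
ΣP(t=1)·Q(t=0) = 6.00×58 + 0.39×353 + 2.01×110 + 17.74×109 + 3.08×277 + 1062.91×12 = 348 + 137.67 + 221.1 + 1933.66 + 853.16 + 12754.92 = 16248.51
Index = 18509.83 / 16248.51 × 100 = 113.9171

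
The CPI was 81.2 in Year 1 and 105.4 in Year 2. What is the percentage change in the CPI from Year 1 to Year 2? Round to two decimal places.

29.80%

Change = (105.4 − 81.2) / 81.2 × 100
       = 24.2 / 81.2 × 100 = 29.8030%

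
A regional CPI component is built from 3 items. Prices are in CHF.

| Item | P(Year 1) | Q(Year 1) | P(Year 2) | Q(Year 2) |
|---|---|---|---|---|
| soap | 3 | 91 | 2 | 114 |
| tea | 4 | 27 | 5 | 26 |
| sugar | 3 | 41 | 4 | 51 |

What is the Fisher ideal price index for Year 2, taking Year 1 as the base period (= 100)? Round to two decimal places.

Laspeyres component (base-period weights):
ΣP(Year 2)Q(Year 1) = 2×91 + 5×27 + 4×41 = 182 + 135 + 164 = 481
ΣP(Year 1)Q(Year 1) = 3×91 + 4×27 + 3×41 = 273 + 108 + 123 = 504
L = 481 / 504 × 100 = 95.4365
Paasche component (current-period weights):
ΣP(Year 2)Q(Year 2) = 2×114 + 5×26 + 4×51 = 228 + 130 + 204 = 562
ΣP(Year 1)Q(Year 2) = 3×114 + 4×26 + 3×51 = 342 + 104 + 153 = 599
P = 562 / 599 × 100 = 93.8230
Fisher = √(L × P) = √(95.4365 × 93.8230) = 94.6263

94.63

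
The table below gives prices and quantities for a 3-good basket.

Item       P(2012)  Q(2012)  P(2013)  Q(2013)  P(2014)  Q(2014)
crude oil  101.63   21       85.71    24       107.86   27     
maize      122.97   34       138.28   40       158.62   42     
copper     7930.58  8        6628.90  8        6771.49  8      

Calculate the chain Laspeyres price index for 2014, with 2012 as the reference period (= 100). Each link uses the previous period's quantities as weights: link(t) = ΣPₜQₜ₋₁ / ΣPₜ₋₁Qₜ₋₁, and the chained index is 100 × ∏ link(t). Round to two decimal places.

Link 2012→2013:
ΣP(2013)Q(2012) = 85.71×21 + 138.28×34 + 6628.90×8 = 1799.91 + 4701.52 + 53031.2 = 59532.63
ΣP(2012)Q(2012) = 101.63×21 + 122.97×34 + 7930.58×8 = 2134.23 + 4180.98 + 63444.64 = 69759.85
link = 59532.63/69759.85 = 0.853394
Link 2013→2014:
ΣP(2014)Q(2013) = 107.86×24 + 158.62×40 + 6771.49×8 = 2588.64 + 6344.8 + 54171.92 = 63105.36
ΣP(2013)Q(2013) = 85.71×24 + 138.28×40 + 6628.90×8 = 2057.04 + 5531.2 + 53031.2 = 60619.44
link = 63105.36/60619.44 = 1.041009
Chained index = 100 × 0.853394 × 1.041009 = 88.8390

88.84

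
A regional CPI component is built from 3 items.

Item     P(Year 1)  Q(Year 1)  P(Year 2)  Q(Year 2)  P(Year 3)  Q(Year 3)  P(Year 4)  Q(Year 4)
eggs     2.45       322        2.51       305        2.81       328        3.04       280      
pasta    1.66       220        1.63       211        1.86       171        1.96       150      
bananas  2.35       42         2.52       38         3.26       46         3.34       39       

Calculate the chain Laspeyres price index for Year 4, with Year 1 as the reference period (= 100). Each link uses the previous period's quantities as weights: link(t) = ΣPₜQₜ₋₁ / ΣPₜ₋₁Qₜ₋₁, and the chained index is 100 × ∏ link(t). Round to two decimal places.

Link Year 1→Year 2:
ΣP(Year 2)Q(Year 1) = 2.51×322 + 1.63×220 + 2.52×42 = 808.22 + 358.6 + 105.84 = 1272.66
ΣP(Year 1)Q(Year 1) = 2.45×322 + 1.66×220 + 2.35×42 = 788.9 + 365.2 + 98.7 = 1252.8
link = 1272.66/1252.8 = 1.015852
Link Year 2→Year 3:
ΣP(Year 3)Q(Year 2) = 2.81×305 + 1.86×211 + 3.26×38 = 857.05 + 392.46 + 123.88 = 1373.39
ΣP(Year 2)Q(Year 2) = 2.51×305 + 1.63×211 + 2.52×38 = 765.55 + 343.93 + 95.76 = 1205.24
link = 1373.39/1205.24 = 1.139516
Link Year 3→Year 4:
ΣP(Year 4)Q(Year 3) = 3.04×328 + 1.96×171 + 3.34×46 = 997.12 + 335.16 + 153.64 = 1485.92
ΣP(Year 3)Q(Year 3) = 2.81×328 + 1.86×171 + 3.26×46 = 921.68 + 318.06 + 149.96 = 1389.7
link = 1485.92/1389.7 = 1.069238
Chained index = 100 × 1.015852 × 1.139516 × 1.069238 = 123.7728

123.77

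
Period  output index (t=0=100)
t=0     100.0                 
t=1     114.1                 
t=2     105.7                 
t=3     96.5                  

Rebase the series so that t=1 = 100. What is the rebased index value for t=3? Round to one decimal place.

Rebased(t=3) = 96.5 / 114.1 × 100 = 84.5749

84.6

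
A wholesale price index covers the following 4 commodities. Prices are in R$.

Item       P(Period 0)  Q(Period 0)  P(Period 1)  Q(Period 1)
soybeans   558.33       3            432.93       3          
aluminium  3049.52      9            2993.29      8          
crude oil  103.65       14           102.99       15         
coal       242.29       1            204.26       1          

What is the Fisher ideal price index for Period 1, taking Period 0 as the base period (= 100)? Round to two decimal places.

Laspeyres component (base-period weights):
ΣP(Period 1)Q(Period 0) = 432.93×3 + 2993.29×9 + 102.99×14 + 204.26×1 = 1298.79 + 26939.61 + 1441.86 + 204.26 = 29884.52
ΣP(Period 0)Q(Period 0) = 558.33×3 + 3049.52×9 + 103.65×14 + 242.29×1 = 1674.99 + 27445.68 + 1451.1 + 242.29 = 30814.06
L = 29884.52 / 30814.06 × 100 = 96.9834
Paasche component (current-period weights):
ΣP(Period 1)Q(Period 1) = 432.93×3 + 2993.29×8 + 102.99×15 + 204.26×1 = 1298.79 + 23946.32 + 1544.85 + 204.26 = 26994.22
ΣP(Period 0)Q(Period 1) = 558.33×3 + 3049.52×8 + 103.65×15 + 242.29×1 = 1674.99 + 24396.16 + 1554.75 + 242.29 = 27868.19
P = 26994.22 / 27868.19 × 100 = 96.8639
Fisher = √(L × P) = √(96.9834 × 96.8639) = 96.9236

96.92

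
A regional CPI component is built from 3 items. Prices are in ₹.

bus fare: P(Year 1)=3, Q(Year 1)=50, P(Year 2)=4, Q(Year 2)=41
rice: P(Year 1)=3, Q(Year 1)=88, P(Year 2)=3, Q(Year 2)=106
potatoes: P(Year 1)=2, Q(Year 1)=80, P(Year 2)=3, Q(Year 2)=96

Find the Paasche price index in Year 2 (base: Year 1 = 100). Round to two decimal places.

121.64

Paasche price index uses current-period quantities as weights.
ΣP(Year 2)·Q(Year 2) = 4×41 + 3×106 + 3×96 = 164 + 318 + 288 = 770
ΣP(Year 1)·Q(Year 2) = 3×41 + 3×106 + 2×96 = 123 + 318 + 192 = 633
Index = 770 / 633 × 100 = 121.6430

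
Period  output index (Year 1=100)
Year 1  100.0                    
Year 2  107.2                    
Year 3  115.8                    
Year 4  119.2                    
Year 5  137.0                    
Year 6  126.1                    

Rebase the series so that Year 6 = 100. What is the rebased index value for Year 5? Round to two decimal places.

108.64

Rebased(Year 5) = 137.0 / 126.1 × 100 = 108.6439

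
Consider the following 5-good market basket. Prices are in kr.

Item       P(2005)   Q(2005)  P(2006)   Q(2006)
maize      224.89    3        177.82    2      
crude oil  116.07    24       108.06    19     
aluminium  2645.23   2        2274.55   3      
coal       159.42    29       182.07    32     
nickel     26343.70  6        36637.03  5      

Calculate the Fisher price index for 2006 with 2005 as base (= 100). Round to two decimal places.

135.13

Laspeyres component (base-period weights):
ΣP(2006)Q(2005) = 177.82×3 + 108.06×24 + 2274.55×2 + 182.07×29 + 36637.03×6 = 533.46 + 2593.44 + 4549.1 + 5280.03 + 219822.18 = 232778.21
ΣP(2005)Q(2005) = 224.89×3 + 116.07×24 + 2645.23×2 + 159.42×29 + 26343.70×6 = 674.67 + 2785.68 + 5290.46 + 4623.18 + 158062.2 = 171436.19
L = 232778.21 / 171436.19 × 100 = 135.7813
Paasche component (current-period weights):
ΣP(2006)Q(2006) = 177.82×2 + 108.06×19 + 2274.55×3 + 182.07×32 + 36637.03×5 = 355.64 + 2053.14 + 6823.65 + 5826.24 + 183185.15 = 198243.82
ΣP(2005)Q(2006) = 224.89×2 + 116.07×19 + 2645.23×3 + 159.42×32 + 26343.70×5 = 449.78 + 2205.33 + 7935.69 + 5101.44 + 131718.5 = 147410.74
P = 198243.82 / 147410.74 × 100 = 134.4840
Fisher = √(L × P) = √(135.7813 × 134.4840) = 135.1311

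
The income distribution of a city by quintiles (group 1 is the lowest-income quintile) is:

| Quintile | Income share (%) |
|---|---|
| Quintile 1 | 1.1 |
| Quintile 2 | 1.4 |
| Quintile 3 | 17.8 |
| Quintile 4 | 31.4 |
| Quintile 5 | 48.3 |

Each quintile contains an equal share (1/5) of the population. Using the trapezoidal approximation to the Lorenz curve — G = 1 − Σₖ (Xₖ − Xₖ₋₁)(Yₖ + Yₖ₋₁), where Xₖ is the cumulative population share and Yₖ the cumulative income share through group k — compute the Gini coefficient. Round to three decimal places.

0.498

Cumulative income shares Yₖ: 0.0110, 0.0250, 0.2030, 0.5170, 1.0000
Σ (Xₖ−Xₖ₋₁)(Yₖ+Yₖ₋₁) = (1/5)(0.0110+0.0000) + (1/5)(0.0250+0.0110) + (1/5)(0.2030+0.0250) + (1/5)(0.5170+0.2030) + (1/5)(1.0000+0.5170)
  = 0.0022 + 0.0072 + 0.0456 + 0.1440 + 0.3034 = 0.5024
G = 1 − 0.5024 = 0.4976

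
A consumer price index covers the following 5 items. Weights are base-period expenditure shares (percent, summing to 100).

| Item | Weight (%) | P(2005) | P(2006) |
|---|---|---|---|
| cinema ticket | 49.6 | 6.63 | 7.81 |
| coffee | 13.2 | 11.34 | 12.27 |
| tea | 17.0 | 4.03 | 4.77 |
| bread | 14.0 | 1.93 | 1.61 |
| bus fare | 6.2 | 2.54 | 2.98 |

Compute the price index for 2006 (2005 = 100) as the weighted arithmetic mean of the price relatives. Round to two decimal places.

111.78

cinema ticket: 49.6 × (7.81/6.63) = 49.6 × 1.177979 = 58.4278
coffee: 13.2 × (12.27/11.34) = 13.2 × 1.082011 = 14.2825
tea: 17.0 × (4.77/4.03) = 17.0 × 1.183623 = 20.1216
bread: 14.0 × (1.61/1.93) = 14.0 × 0.834197 = 11.6788
bus fare: 6.2 × (2.98/2.54) = 6.2 × 1.173228 = 7.2740
Index = Σ wᵢ·(p₁ᵢ/p₀ᵢ) = 58.4278 + 14.2825 + 20.1216 + 11.6788 + 7.2740 = 111.7847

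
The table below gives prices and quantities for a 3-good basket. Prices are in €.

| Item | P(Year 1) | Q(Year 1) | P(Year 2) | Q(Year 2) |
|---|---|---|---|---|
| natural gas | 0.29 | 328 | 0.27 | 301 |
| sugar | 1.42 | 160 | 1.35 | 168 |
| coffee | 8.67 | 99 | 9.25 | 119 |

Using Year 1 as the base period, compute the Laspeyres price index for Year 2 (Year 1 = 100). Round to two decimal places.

Laspeyres price index uses base-period quantities as weights.
ΣP(Year 2)·Q(Year 1) = 0.27×328 + 1.35×160 + 9.25×99 = 88.56 + 216 + 915.75 = 1220.31
ΣP(Year 1)·Q(Year 1) = 0.29×328 + 1.42×160 + 8.67×99 = 95.12 + 227.2 + 858.33 = 1180.65
Index = 1220.31 / 1180.65 × 100 = 103.3592

103.36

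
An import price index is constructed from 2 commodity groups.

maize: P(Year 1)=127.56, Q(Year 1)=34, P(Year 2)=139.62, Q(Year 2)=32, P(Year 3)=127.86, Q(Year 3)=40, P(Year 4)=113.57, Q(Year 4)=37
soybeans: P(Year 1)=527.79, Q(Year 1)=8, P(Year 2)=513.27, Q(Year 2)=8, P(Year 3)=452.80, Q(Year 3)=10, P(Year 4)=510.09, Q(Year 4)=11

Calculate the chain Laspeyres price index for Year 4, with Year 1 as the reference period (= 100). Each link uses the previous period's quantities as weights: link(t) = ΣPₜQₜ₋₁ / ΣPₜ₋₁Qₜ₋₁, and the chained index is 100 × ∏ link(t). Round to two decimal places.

Link Year 1→Year 2:
ΣP(Year 2)Q(Year 1) = 139.62×34 + 513.27×8 = 4747.08 + 4106.16 = 8853.24
ΣP(Year 1)Q(Year 1) = 127.56×34 + 527.79×8 = 4337.04 + 4222.32 = 8559.36
link = 8853.24/8559.36 = 1.034334
Link Year 2→Year 3:
ΣP(Year 3)Q(Year 2) = 127.86×32 + 452.80×8 = 4091.52 + 3622.4 = 7713.92
ΣP(Year 2)Q(Year 2) = 139.62×32 + 513.27×8 = 4467.84 + 4106.16 = 8574
link = 7713.92/8574 = 0.899687
Link Year 3→Year 4:
ΣP(Year 4)Q(Year 3) = 113.57×40 + 510.09×10 = 4542.8 + 5100.9 = 9643.7
ΣP(Year 3)Q(Year 3) = 127.86×40 + 452.80×10 = 5114.4 + 4528 = 9642.4
link = 9643.7/9642.4 = 1.000135
Chained index = 100 × 1.034334 × 0.899687 × 1.000135 = 93.0703

93.07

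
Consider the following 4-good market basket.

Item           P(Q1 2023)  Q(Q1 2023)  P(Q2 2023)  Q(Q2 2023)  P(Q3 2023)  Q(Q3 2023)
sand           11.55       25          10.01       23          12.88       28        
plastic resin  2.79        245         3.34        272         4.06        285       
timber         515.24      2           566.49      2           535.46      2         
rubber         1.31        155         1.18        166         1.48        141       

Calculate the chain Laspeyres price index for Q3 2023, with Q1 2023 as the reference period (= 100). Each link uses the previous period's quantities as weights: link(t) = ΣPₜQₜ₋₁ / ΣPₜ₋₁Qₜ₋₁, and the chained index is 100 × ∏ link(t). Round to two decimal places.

119.03

Link Q1 2023→Q2 2023:
ΣP(Q2 2023)Q(Q1 2023) = 10.01×25 + 3.34×245 + 566.49×2 + 1.18×155 = 250.25 + 818.3 + 1132.98 + 182.9 = 2384.43
ΣP(Q1 2023)Q(Q1 2023) = 11.55×25 + 2.79×245 + 515.24×2 + 1.31×155 = 288.75 + 683.55 + 1030.48 + 203.05 = 2205.83
link = 2384.43/2205.83 = 1.080967
Link Q2 2023→Q3 2023:
ΣP(Q3 2023)Q(Q2 2023) = 12.88×23 + 4.06×272 + 535.46×2 + 1.48×166 = 296.24 + 1104.32 + 1070.92 + 245.68 = 2717.16
ΣP(Q2 2023)Q(Q2 2023) = 10.01×23 + 3.34×272 + 566.49×2 + 1.18×166 = 230.23 + 908.48 + 1132.98 + 195.88 = 2467.57
link = 2717.16/2467.57 = 1.101148
Chained index = 100 × 1.080967 × 1.101148 = 119.0305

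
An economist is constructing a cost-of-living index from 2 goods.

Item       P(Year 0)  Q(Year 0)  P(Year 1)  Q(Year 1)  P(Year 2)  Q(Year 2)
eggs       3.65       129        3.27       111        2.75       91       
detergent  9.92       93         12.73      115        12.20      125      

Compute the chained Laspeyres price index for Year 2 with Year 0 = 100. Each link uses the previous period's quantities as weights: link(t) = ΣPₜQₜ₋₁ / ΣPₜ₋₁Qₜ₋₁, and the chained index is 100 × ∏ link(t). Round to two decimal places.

107.75

Link Year 0→Year 1:
ΣP(Year 1)Q(Year 0) = 3.27×129 + 12.73×93 = 421.83 + 1183.89 = 1605.72
ΣP(Year 0)Q(Year 0) = 3.65×129 + 9.92×93 = 470.85 + 922.56 = 1393.41
link = 1605.72/1393.41 = 1.152367
Link Year 1→Year 2:
ΣP(Year 2)Q(Year 1) = 2.75×111 + 12.20×115 = 305.25 + 1403 = 1708.25
ΣP(Year 1)Q(Year 1) = 3.27×111 + 12.73×115 = 362.97 + 1463.95 = 1826.92
link = 1708.25/1826.92 = 0.935044
Chained index = 100 × 1.152367 × 0.935044 = 107.7514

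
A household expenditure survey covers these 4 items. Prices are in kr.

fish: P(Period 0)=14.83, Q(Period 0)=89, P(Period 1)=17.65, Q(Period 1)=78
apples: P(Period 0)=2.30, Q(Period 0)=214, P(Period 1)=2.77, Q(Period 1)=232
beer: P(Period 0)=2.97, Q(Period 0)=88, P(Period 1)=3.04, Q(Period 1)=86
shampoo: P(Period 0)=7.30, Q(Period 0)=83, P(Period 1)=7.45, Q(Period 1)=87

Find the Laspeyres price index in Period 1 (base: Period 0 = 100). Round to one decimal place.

113.8

Laspeyres price index uses base-period quantities as weights.
ΣP(Period 1)·Q(Period 0) = 17.65×89 + 2.77×214 + 3.04×88 + 7.45×83 = 1570.85 + 592.78 + 267.52 + 618.35 = 3049.5
ΣP(Period 0)·Q(Period 0) = 14.83×89 + 2.30×214 + 2.97×88 + 7.30×83 = 1319.87 + 492.2 + 261.36 + 605.9 = 2679.33
Index = 3049.5 / 2679.33 × 100 = 113.8158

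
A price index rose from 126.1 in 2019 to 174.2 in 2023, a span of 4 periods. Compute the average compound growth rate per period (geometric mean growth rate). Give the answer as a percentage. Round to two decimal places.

8.41%

Growth factor = (174.2/126.1)^(1/4) = (1.381443)^(1/4) = 1.084135
Growth rate = 1.084135 − 1 = 0.084135 = 8.4135%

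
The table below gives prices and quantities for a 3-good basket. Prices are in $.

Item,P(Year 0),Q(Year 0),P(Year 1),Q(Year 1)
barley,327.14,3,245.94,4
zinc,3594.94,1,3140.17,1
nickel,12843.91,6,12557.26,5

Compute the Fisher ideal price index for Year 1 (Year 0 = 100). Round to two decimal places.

96.92

Laspeyres component (base-period weights):
ΣP(Year 1)Q(Year 0) = 245.94×3 + 3140.17×1 + 12557.26×6 = 737.82 + 3140.17 + 75343.56 = 79221.55
ΣP(Year 0)Q(Year 0) = 327.14×3 + 3594.94×1 + 12843.91×6 = 981.42 + 3594.94 + 77063.46 = 81639.82
L = 79221.55 / 81639.82 × 100 = 97.0379
Paasche component (current-period weights):
ΣP(Year 1)Q(Year 1) = 245.94×4 + 3140.17×1 + 12557.26×5 = 983.76 + 3140.17 + 62786.3 = 66910.23
ΣP(Year 0)Q(Year 1) = 327.14×4 + 3594.94×1 + 12843.91×5 = 1308.56 + 3594.94 + 64219.55 = 69123.05
P = 66910.23 / 69123.05 × 100 = 96.7987
Fisher = √(L × P) = √(97.0379 × 96.7987) = 96.9182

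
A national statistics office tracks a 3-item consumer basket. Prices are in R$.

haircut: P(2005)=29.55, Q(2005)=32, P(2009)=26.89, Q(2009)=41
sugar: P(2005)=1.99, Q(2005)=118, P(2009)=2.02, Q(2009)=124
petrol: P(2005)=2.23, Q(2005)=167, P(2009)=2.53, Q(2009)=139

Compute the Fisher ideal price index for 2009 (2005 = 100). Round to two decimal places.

Laspeyres component (base-period weights):
ΣP(2009)Q(2005) = 26.89×32 + 2.02×118 + 2.53×167 = 860.48 + 238.36 + 422.51 = 1521.35
ΣP(2005)Q(2005) = 29.55×32 + 1.99×118 + 2.23×167 = 945.6 + 234.82 + 372.41 = 1552.83
L = 1521.35 / 1552.83 × 100 = 97.9727
Paasche component (current-period weights):
ΣP(2009)Q(2009) = 26.89×41 + 2.02×124 + 2.53×139 = 1102.49 + 250.48 + 351.67 = 1704.64
ΣP(2005)Q(2009) = 29.55×41 + 1.99×124 + 2.23×139 = 1211.55 + 246.76 + 309.97 = 1768.28
P = 1704.64 / 1768.28 × 100 = 96.4010
Fisher = √(L × P) = √(97.9727 × 96.4010) = 97.1837

97.18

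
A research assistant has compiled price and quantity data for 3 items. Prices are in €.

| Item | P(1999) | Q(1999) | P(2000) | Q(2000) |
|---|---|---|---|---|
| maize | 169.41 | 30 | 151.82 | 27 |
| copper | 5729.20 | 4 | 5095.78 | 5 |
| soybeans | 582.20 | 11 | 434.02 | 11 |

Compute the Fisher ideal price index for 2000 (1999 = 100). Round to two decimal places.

86.53

Laspeyres component (base-period weights):
ΣP(2000)Q(1999) = 151.82×30 + 5095.78×4 + 434.02×11 = 4554.6 + 20383.12 + 4774.22 = 29711.94
ΣP(1999)Q(1999) = 169.41×30 + 5729.20×4 + 582.20×11 = 5082.3 + 22916.8 + 6404.2 = 34403.3
L = 29711.94 / 34403.3 × 100 = 86.3636
Paasche component (current-period weights):
ΣP(2000)Q(2000) = 151.82×27 + 5095.78×5 + 434.02×11 = 4099.14 + 25478.9 + 4774.22 = 34352.26
ΣP(1999)Q(2000) = 169.41×27 + 5729.20×5 + 582.20×11 = 4574.07 + 28646 + 6404.2 = 39624.27
P = 34352.26 / 39624.27 × 100 = 86.6950
Fisher = √(L × P) = √(86.3636 × 86.6950) = 86.5292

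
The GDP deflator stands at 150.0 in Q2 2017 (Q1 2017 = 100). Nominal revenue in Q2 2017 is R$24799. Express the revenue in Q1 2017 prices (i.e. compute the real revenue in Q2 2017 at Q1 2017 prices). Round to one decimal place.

16532.7

Real = Nominal ÷ (Index/100) = 24799 ÷ (150.0/100)
     = 24799 ÷ 1.500 = 16532.6667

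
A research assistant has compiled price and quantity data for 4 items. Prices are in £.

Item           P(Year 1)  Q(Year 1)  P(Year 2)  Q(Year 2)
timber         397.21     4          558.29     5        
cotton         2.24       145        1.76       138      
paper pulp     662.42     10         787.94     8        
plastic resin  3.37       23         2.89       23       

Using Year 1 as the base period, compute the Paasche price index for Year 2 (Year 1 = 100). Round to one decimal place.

Paasche price index uses current-period quantities as weights.
ΣP(Year 2)·Q(Year 2) = 558.29×5 + 1.76×138 + 787.94×8 + 2.89×23 = 2791.45 + 242.88 + 6303.52 + 66.47 = 9404.32
ΣP(Year 1)·Q(Year 2) = 397.21×5 + 2.24×138 + 662.42×8 + 3.37×23 = 1986.05 + 309.12 + 5299.36 + 77.51 = 7672.04
Index = 9404.32 / 7672.04 × 100 = 122.5791

122.6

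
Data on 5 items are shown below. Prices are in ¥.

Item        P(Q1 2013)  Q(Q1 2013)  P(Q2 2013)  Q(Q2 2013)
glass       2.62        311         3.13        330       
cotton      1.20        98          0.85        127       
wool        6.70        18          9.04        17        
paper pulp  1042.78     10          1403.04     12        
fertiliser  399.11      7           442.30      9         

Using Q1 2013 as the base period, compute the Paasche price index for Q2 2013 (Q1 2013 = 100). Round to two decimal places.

Paasche price index uses current-period quantities as weights.
ΣP(Q2 2013)·Q(Q2 2013) = 3.13×330 + 0.85×127 + 9.04×17 + 1403.04×12 + 442.30×9 = 1032.9 + 107.95 + 153.68 + 16836.48 + 3980.7 = 22111.71
ΣP(Q1 2013)·Q(Q2 2013) = 2.62×330 + 1.20×127 + 6.70×17 + 1042.78×12 + 399.11×9 = 864.6 + 152.4 + 113.9 + 12513.36 + 3591.99 = 17236.25
Index = 22111.71 / 17236.25 × 100 = 128.2861

128.29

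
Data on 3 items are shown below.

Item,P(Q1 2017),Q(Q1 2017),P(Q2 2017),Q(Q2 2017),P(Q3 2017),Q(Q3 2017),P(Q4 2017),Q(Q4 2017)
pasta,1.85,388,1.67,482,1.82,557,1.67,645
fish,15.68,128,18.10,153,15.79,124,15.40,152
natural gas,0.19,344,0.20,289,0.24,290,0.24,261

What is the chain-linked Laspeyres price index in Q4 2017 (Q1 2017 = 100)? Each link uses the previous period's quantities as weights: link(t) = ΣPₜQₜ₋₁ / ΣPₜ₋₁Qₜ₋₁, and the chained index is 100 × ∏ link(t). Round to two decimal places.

96.29

Link Q1 2017→Q2 2017:
ΣP(Q2 2017)Q(Q1 2017) = 1.67×388 + 18.10×128 + 0.20×344 = 647.96 + 2316.8 + 68.8 = 3033.56
ΣP(Q1 2017)Q(Q1 2017) = 1.85×388 + 15.68×128 + 0.19×344 = 717.8 + 2007.04 + 65.36 = 2790.2
link = 3033.56/2790.2 = 1.087220
Link Q2 2017→Q3 2017:
ΣP(Q3 2017)Q(Q2 2017) = 1.82×482 + 15.79×153 + 0.24×289 = 877.24 + 2415.87 + 69.36 = 3362.47
ΣP(Q2 2017)Q(Q2 2017) = 1.67×482 + 18.10×153 + 0.20×289 = 804.94 + 2769.3 + 57.8 = 3632.04
link = 3362.47/3632.04 = 0.925780
Link Q3 2017→Q4 2017:
ΣP(Q4 2017)Q(Q3 2017) = 1.67×557 + 15.40×124 + 0.24×290 = 930.19 + 1909.6 + 69.6 = 2909.39
ΣP(Q3 2017)Q(Q3 2017) = 1.82×557 + 15.79×124 + 0.24×290 = 1013.74 + 1957.96 + 69.6 = 3041.3
link = 2909.39/3041.3 = 0.956627
Chained index = 100 × 1.087220 × 0.925780 × 0.956627 = 96.2870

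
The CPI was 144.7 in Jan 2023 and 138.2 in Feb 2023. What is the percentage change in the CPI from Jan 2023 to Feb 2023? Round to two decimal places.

Change = (138.2 − 144.7) / 144.7 × 100
       = -6.5 / 144.7 × 100 = -4.4921%

-4.49%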